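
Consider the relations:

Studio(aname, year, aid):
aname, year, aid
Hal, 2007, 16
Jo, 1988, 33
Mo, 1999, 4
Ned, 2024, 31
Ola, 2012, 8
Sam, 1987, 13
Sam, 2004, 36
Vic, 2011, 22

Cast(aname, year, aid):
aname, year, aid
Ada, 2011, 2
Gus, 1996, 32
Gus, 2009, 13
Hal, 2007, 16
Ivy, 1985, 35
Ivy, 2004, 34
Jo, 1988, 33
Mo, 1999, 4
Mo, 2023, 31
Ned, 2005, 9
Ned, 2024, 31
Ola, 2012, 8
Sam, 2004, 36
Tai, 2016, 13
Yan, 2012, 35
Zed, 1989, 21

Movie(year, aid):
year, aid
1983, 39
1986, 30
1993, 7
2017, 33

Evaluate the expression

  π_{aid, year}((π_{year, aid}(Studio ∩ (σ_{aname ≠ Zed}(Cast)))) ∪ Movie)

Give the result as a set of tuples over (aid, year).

{(16, 2007), (30, 1986), (31, 2024), (33, 1988), (33, 2017), (36, 2004), (39, 1983), (4, 1999), (7, 1993), (8, 2012)}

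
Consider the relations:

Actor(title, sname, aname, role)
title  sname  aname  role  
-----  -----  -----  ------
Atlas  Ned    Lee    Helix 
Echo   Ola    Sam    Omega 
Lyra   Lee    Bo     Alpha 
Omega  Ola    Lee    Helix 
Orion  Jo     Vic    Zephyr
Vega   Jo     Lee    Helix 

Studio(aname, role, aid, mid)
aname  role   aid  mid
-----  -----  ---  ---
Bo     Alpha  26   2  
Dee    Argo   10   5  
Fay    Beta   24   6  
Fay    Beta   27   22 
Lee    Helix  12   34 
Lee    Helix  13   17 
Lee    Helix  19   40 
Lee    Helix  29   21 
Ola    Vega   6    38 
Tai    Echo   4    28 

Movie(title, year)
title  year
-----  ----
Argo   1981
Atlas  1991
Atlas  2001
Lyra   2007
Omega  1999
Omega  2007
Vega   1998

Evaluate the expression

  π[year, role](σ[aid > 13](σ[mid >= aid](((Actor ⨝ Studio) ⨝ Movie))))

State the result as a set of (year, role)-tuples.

Joining Actor and Studio on aname, role yields {(Atlas, Ned, Lee, Helix, 12, 34), (Atlas, Ned, Lee, Helix, 13, 17), (Atlas, Ned, Lee, Helix, 19, 40), (Atlas, Ned, Lee, Helix, 29, 21), (Lyra, Lee, Bo, Alpha, 26, 2), (Omega, Ola, Lee, Helix, 12, 34), (Omega, Ola, Lee, Helix, 13, 17), (Omega, Ola, Lee, Helix, 19, 40), (Omega, Ola, Lee, Helix, 29, 21), (Vega, Jo, Lee, Helix, 12, 34), (Vega, Jo, Lee, Helix, 13, 17), (Vega, Jo, Lee, Helix, 19, 40), (Vega, Jo, Lee, Helix, 29, 21)}.
Joining (Actor ⨝ Studio) and Movie on title yields {(Atlas, Ned, Lee, Helix, 12, 34, 1991), (Atlas, Ned, Lee, Helix, 12, 34, 2001), (Atlas, Ned, Lee, Helix, 13, 17, 1991), (Atlas, Ned, Lee, Helix, 13, 17, 2001), (Atlas, Ned, Lee, Helix, 19, 40, 1991), (Atlas, Ned, Lee, Helix, 19, 40, 2001), (Atlas, Ned, Lee, Helix, 29, 21, 1991), (Atlas, Ned, Lee, Helix, 29, 21, 2001), (Lyra, Lee, Bo, Alpha, 26, 2, 2007), (Omega, Ola, Lee, Helix, 12, 34, 1999), (Omega, Ola, Lee, Helix, 12, 34, 2007), (Omega, Ola, Lee, Helix, 13, 17, 1999), (Omega, Ola, Lee, Helix, 13, 17, 2007), (Omega, Ola, Lee, Helix, 19, 40, 1999), (Omega, Ola, Lee, Helix, 19, 40, 2007), (Omega, Ola, Lee, Helix, 29, 21, 1999), (Omega, Ola, Lee, Helix, 29, 21, 2007), (Vega, Jo, Lee, Helix, 12, 34, 1998), (Vega, Jo, Lee, Helix, 13, 17, 1998), (Vega, Jo, Lee, Helix, 19, 40, 1998), (Vega, Jo, Lee, Helix, 29, 21, 1998)}.
Selection mid >= aid: {(Atlas, Ned, Lee, Helix, 12, 34, 1991), (Atlas, Ned, Lee, Helix, 12, 34, 2001), (Atlas, Ned, Lee, Helix, 13, 17, 1991), (Atlas, Ned, Lee, Helix, 13, 17, 2001), (Atlas, Ned, Lee, Helix, 19, 40, 1991), (Atlas, Ned, Lee, Helix, 19, 40, 2001), (Omega, Ola, Lee, Helix, 12, 34, 1999), (Omega, Ola, Lee, Helix, 12, 34, 2007), (Omega, Ola, Lee, Helix, 13, 17, 1999), (Omega, Ola, Lee, Helix, 13, 17, 2007), (Omega, Ola, Lee, Helix, 19, 40, 1999), (Omega, Ola, Lee, Helix, 19, 40, 2007), (Vega, Jo, Lee, Helix, 12, 34, 1998), (Vega, Jo, Lee, Helix, 13, 17, 1998), (Vega, Jo, Lee, Helix, 19, 40, 1998)}
Selection aid > 13: {(Atlas, Ned, Lee, Helix, 19, 40, 1991), (Atlas, Ned, Lee, Helix, 19, 40, 2001), (Omega, Ola, Lee, Helix, 19, 40, 1999), (Omega, Ola, Lee, Helix, 19, 40, 2007), (Vega, Jo, Lee, Helix, 19, 40, 1998)}
π[year, role]: project onto (year, role) → {(1991, Helix), (1998, Helix), (1999, Helix), (2001, Helix), (2007, Helix)}

{(1991, Helix), (1998, Helix), (1999, Helix), (2001, Helix), (2007, Helix)}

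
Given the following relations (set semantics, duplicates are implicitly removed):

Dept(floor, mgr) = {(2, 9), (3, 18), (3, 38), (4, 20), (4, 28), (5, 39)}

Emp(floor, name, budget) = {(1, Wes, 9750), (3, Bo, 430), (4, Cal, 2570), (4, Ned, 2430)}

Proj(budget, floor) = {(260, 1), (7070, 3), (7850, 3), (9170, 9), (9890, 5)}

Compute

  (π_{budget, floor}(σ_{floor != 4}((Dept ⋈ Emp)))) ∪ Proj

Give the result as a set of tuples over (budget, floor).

{(260, 1), (430, 3), (7070, 3), (7850, 3), (9170, 9), (9890, 5)}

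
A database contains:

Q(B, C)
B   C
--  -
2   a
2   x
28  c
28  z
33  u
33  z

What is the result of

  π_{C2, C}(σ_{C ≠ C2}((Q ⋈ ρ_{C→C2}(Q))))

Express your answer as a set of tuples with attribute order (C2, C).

{(a, x), (c, z), (u, z), (x, a), (z, c), (z, u)}

ρ[C→C2]: schema becomes (B, C2); tuples unchanged.
Joining Q and ρ_{C→C2}(Q) on B yields {(2, a, a), (2, a, x), (2, x, a), (2, x, x), (28, c, c), (28, c, z), (28, z, c), (28, z, z), (33, u, u), (33, u, z), (33, z, u), (33, z, z)}.
σ[C ≠ C2]: keep tuples satisfying C ≠ C2 → {(2, a, x), (2, x, a), (28, c, z), (28, z, c), (33, u, z), (33, z, u)}
Keep only column(s) C2, C: {(a, x), (c, z), (u, z), (x, a), (z, c), (z, u)}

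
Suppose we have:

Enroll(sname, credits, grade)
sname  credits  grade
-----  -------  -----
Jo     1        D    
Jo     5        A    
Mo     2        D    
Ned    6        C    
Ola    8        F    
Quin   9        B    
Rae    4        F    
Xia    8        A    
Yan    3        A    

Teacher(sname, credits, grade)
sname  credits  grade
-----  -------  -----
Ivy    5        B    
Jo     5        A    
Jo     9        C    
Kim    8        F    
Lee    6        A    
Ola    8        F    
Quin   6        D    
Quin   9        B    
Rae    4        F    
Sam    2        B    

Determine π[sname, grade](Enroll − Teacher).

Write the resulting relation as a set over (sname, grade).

{(Jo, D), (Mo, D), (Ned, C), (Xia, A), (Yan, A)}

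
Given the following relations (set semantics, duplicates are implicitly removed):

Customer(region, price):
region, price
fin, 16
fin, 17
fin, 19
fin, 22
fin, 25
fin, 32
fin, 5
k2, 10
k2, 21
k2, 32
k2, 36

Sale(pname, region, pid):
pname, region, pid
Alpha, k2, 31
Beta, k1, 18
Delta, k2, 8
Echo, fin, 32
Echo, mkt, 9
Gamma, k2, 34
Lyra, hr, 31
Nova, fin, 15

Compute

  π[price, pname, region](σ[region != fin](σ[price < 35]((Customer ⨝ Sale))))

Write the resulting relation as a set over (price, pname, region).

{(10, Alpha, k2), (10, Delta, k2), (10, Gamma, k2), (21, Alpha, k2), (21, Delta, k2), (21, Gamma, k2), (32, Alpha, k2), (32, Delta, k2), (32, Gamma, k2)}

Natural join on region: {(fin, 16, Echo, 32), (fin, 16, Nova, 15), (fin, 17, Echo, 32), (fin, 17, Nova, 15), (fin, 19, Echo, 32), (fin, 19, Nova, 15), (fin, 22, Echo, 32), (fin, 22, Nova, 15), (fin, 25, Echo, 32), (fin, 25, Nova, 15), (fin, 32, Echo, 32), (fin, 32, Nova, 15), (fin, 5, Echo, 32), (fin, 5, Nova, 15), (k2, 10, Alpha, 31), (k2, 10, Delta, 8), (k2, 10, Gamma, 34), (k2, 21, Alpha, 31), (k2, 21, Delta, 8), (k2, 21, Gamma, 34), (k2, 32, Alpha, 31), (k2, 32, Delta, 8), (k2, 32, Gamma, 34), (k2, 36, Alpha, 31), (k2, 36, Delta, 8), (k2, 36, Gamma, 34)}
Selection price < 35: {(fin, 16, Echo, 32), (fin, 16, Nova, 15), (fin, 17, Echo, 32), (fin, 17, Nova, 15), (fin, 19, Echo, 32), (fin, 19, Nova, 15), (fin, 22, Echo, 32), (fin, 22, Nova, 15), (fin, 25, Echo, 32), (fin, 25, Nova, 15), (fin, 32, Echo, 32), (fin, 32, Nova, 15), (fin, 5, Echo, 32), (fin, 5, Nova, 15), (k2, 10, Alpha, 31), (k2, 10, Delta, 8), (k2, 10, Gamma, 34), (k2, 21, Alpha, 31), (k2, 21, Delta, 8), (k2, 21, Gamma, 34), (k2, 32, Alpha, 31), (k2, 32, Delta, 8), (k2, 32, Gamma, 34)}
Selection region != fin: {(k2, 10, Alpha, 31), (k2, 10, Delta, 8), (k2, 10, Gamma, 34), (k2, 21, Alpha, 31), (k2, 21, Delta, 8), (k2, 21, Gamma, 34), (k2, 32, Alpha, 31), (k2, 32, Delta, 8), (k2, 32, Gamma, 34)}
π[price, pname, region]: project onto (price, pname, region) → {(10, Alpha, k2), (10, Delta, k2), (10, Gamma, k2), (21, Alpha, k2), (21, Delta, k2), (21, Gamma, k2), (32, Alpha, k2), (32, Delta, k2), (32, Gamma, k2)}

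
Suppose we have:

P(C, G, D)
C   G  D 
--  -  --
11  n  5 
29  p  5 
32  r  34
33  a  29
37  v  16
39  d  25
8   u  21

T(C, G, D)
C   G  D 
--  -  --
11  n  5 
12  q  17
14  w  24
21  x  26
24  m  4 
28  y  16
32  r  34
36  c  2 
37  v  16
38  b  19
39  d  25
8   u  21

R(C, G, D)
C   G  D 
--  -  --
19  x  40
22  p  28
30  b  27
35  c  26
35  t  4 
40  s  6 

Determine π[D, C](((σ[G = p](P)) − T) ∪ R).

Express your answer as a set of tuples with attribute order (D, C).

Apply σ_{G = p}; surviving tuples: {(29, p, 5)}
Taking the difference: {(29, p, 5)}
Taking the union: {(19, x, 40), (22, p, 28), (29, p, 5), (30, b, 27), (35, c, 26), (35, t, 4), (40, s, 6)}
π[D, C]: project onto (D, C) → {(26, 35), (27, 30), (28, 22), (4, 35), (40, 19), (5, 29), (6, 40)}

{(26, 35), (27, 30), (28, 22), (4, 35), (40, 19), (5, 29), (6, 40)}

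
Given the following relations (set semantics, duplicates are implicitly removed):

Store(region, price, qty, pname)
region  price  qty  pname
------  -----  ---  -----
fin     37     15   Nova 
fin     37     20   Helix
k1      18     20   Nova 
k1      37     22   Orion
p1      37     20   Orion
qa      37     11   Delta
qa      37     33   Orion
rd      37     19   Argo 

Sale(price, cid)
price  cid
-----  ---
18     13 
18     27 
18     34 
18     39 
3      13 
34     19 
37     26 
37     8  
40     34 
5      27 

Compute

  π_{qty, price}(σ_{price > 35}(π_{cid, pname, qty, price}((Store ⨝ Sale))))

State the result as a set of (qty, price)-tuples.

{(11, 37), (15, 37), (19, 37), (20, 37), (22, 37), (33, 37)}

Natural join on price: {(fin, 37, 15, Nova, 26), (fin, 37, 15, Nova, 8), (fin, 37, 20, Helix, 26), (fin, 37, 20, Helix, 8), (k1, 18, 20, Nova, 13), (k1, 18, 20, Nova, 27), (k1, 18, 20, Nova, 34), (k1, 18, 20, Nova, 39), (k1, 37, 22, Orion, 26), (k1, 37, 22, Orion, 8), (p1, 37, 20, Orion, 26), (p1, 37, 20, Orion, 8), (qa, 37, 11, Delta, 26), (qa, 37, 11, Delta, 8), (qa, 37, 33, Orion, 26), (qa, 37, 33, Orion, 8), (rd, 37, 19, Argo, 26), (rd, 37, 19, Argo, 8)}
π_{cid, pname, qty, price} gives {(13, Nova, 20, 18), (26, Argo, 19, 37), (26, Delta, 11, 37), (26, Helix, 20, 37), (26, Nova, 15, 37), (26, Orion, 20, 37), (26, Orion, 22, 37), (26, Orion, 33, 37), (27, Nova, 20, 18), (34, Nova, 20, 18), (39, Nova, 20, 18), (8, Argo, 19, 37), (8, Delta, 11, 37), (8, Helix, 20, 37), (8, Nova, 15, 37), (8, Orion, 20, 37), (8, Orion, 22, 37), (8, Orion, 33, 37)}.
Apply σ_{price > 35}; surviving tuples: {(26, Argo, 19, 37), (26, Delta, 11, 37), (26, Helix, 20, 37), (26, Nova, 15, 37), (26, Orion, 20, 37), (26, Orion, 22, 37), (26, Orion, 33, 37), (8, Argo, 19, 37), (8, Delta, 11, 37), (8, Helix, 20, 37), (8, Nova, 15, 37), (8, Orion, 20, 37), (8, Orion, 22, 37), (8, Orion, 33, 37)}
π_{qty, price} gives {(11, 37), (15, 37), (19, 37), (20, 37), (22, 37), (33, 37)} (8 duplicate(s) eliminated).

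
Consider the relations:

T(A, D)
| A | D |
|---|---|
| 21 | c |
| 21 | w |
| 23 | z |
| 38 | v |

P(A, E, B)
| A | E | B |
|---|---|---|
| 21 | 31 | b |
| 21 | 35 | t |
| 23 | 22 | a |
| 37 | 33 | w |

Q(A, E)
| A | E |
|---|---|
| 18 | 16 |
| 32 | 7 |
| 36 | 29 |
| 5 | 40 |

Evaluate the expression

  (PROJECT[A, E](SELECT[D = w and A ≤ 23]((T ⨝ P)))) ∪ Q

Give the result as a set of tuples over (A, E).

Natural join on A: {(21, c, 31, b), (21, c, 35, t), (21, w, 31, b), (21, w, 35, t), (23, z, 22, a)}
σ[D = w and A ≤ 23]: keep tuples satisfying D = w and A ≤ 23 → {(21, w, 31, b), (21, w, 35, t)}
Keep only column(s) A, E: {(21, 31), (21, 35)}
Set union of the two operands is {(18, 16), (21, 31), (21, 35), (32, 7), (36, 29), (5, 40)}.

{(18, 16), (21, 31), (21, 35), (32, 7), (36, 29), (5, 40)}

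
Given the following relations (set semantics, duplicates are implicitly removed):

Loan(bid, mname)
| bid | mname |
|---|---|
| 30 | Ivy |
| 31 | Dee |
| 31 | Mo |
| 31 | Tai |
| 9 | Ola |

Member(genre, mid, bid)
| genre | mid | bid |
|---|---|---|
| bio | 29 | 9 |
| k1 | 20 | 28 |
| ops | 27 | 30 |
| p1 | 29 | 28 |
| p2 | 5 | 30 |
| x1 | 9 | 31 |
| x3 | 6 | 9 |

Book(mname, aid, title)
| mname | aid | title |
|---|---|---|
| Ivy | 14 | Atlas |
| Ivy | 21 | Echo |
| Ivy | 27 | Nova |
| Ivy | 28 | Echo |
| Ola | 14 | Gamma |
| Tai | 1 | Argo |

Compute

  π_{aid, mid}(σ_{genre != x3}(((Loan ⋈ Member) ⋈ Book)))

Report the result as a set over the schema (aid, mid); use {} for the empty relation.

Natural join on bid: {(30, Ivy, ops, 27), (30, Ivy, p2, 5), (31, Dee, x1, 9), (31, Mo, x1, 9), (31, Tai, x1, 9), (9, Ola, bio, 29), (9, Ola, x3, 6)}
Natural join on mname: {(30, Ivy, ops, 27, 14, Atlas), (30, Ivy, ops, 27, 21, Echo), (30, Ivy, ops, 27, 27, Nova), (30, Ivy, ops, 27, 28, Echo), (30, Ivy, p2, 5, 14, Atlas), (30, Ivy, p2, 5, 21, Echo), (30, Ivy, p2, 5, 27, Nova), (30, Ivy, p2, 5, 28, Echo), (31, Tai, x1, 9, 1, Argo), (9, Ola, bio, 29, 14, Gamma), (9, Ola, x3, 6, 14, Gamma)}
σ[genre != x3]: keep tuples satisfying genre != x3 → {(30, Ivy, ops, 27, 14, Atlas), (30, Ivy, ops, 27, 21, Echo), (30, Ivy, ops, 27, 27, Nova), (30, Ivy, ops, 27, 28, Echo), (30, Ivy, p2, 5, 14, Atlas), (30, Ivy, p2, 5, 21, Echo), (30, Ivy, p2, 5, 27, Nova), (30, Ivy, p2, 5, 28, Echo), (31, Tai, x1, 9, 1, Argo), (9, Ola, bio, 29, 14, Gamma)}
π_{aid, mid} gives {(1, 9), (14, 27), (14, 29), (14, 5), (21, 27), (21, 5), (27, 27), (27, 5), (28, 27), (28, 5)}.

{(1, 9), (14, 27), (14, 29), (14, 5), (21, 27), (21, 5), (27, 27), (27, 5), (28, 27), (28, 5)}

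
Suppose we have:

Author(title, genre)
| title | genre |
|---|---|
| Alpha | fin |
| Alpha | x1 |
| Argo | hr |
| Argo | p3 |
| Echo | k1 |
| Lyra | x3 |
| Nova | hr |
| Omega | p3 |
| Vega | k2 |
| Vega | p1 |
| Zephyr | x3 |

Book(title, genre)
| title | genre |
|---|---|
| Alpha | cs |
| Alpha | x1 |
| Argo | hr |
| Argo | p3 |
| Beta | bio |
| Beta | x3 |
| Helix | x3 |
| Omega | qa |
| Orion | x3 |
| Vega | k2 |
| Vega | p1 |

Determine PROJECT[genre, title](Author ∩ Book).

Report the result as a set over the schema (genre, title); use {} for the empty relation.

Intersection: {(Alpha, fin), (Alpha, x1), (Argo, hr), (Argo, p3), (Echo, k1), (Lyra, x3), (Nova, hr), (Omega, p3), (Vega, k2), (Vega, p1), (Zephyr, x3)} with {(Alpha, cs), (Alpha, x1), (Argo, hr), (Argo, p3), (Beta, bio), (Beta, x3), (Helix, x3), (Omega, qa), (Orion, x3), (Vega, k2), (Vega, p1)} → {(Alpha, x1), (Argo, hr), (Argo, p3), (Vega, k2), (Vega, p1)}
π[genre, title]: project onto (genre, title) → {(hr, Argo), (k2, Vega), (p1, Vega), (p3, Argo), (x1, Alpha)}

{(hr, Argo), (k2, Vega), (p1, Vega), (p3, Argo), (x1, Alpha)}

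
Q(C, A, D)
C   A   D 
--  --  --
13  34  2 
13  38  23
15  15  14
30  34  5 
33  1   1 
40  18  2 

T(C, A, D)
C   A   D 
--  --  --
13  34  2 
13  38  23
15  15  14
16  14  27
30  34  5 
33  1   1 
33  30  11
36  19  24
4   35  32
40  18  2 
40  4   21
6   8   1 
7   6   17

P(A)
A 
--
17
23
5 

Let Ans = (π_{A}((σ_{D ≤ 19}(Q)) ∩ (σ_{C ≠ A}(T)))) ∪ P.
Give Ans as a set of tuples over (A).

Filtering on D ≤ 19 leaves {(13, 34, 2), (15, 15, 14), (30, 34, 5), (33, 1, 1), (40, 18, 2)}.
Filtering on C ≠ A leaves {(13, 34, 2), (13, 38, 23), (16, 14, 27), (30, 34, 5), (33, 1, 1), (33, 30, 11), (36, 19, 24), (4, 35, 32), (40, 18, 2), (40, 4, 21), (6, 8, 1), (7, 6, 17)}.
Set intersection of the two operands is {(13, 34, 2), (30, 34, 5), (33, 1, 1), (40, 18, 2)}.
π[A]: project onto (A) (1 duplicate(s) eliminated) → {1, 18, 34}
Set union of the two operands is {1, 17, 18, 23, 34, 5}.

{1, 17, 18, 23, 34, 5}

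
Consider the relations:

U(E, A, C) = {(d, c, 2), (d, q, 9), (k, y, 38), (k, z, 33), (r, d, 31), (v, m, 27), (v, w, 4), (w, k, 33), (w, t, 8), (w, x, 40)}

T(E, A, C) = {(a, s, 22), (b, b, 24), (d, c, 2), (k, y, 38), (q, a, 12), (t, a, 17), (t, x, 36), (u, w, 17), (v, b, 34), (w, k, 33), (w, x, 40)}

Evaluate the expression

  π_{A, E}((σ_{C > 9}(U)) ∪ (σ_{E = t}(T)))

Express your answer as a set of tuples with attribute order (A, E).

{(a, t), (d, r), (k, w), (m, v), (x, t), (x, w), (y, k), (z, k)}

Apply σ_{C > 9}; surviving tuples: {(k, y, 38), (k, z, 33), (r, d, 31), (v, m, 27), (w, k, 33), (w, x, 40)}
Apply σ_{E = t}; surviving tuples: {(t, a, 17), (t, x, 36)}
Taking the union: {(k, y, 38), (k, z, 33), (r, d, 31), (t, a, 17), (t, x, 36), (v, m, 27), (w, k, 33), (w, x, 40)}
Projecting to A, E: {(a, t), (d, r), (k, w), (m, v), (x, t), (x, w), (y, k), (z, k)}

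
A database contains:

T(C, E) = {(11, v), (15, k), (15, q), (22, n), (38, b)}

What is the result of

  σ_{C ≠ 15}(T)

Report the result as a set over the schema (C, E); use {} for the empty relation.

{(11, v), (22, n), (38, b)}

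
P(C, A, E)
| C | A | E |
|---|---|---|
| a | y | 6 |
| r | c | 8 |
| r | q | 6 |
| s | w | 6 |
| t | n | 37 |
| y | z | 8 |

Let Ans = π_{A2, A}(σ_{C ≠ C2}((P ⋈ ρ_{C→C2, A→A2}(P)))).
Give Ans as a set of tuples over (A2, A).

{(c, z), (q, w), (q, y), (w, q), (w, y), (y, q), (y, w), (z, c)}

ρ[C→C2, A→A2]: schema becomes (C2, A2, E); tuples unchanged.
Natural join on E: {(a, y, 6, a, y), (a, y, 6, r, q), (a, y, 6, s, w), (r, c, 8, r, c), (r, c, 8, y, z), (r, q, 6, a, y), (r, q, 6, r, q), (r, q, 6, s, w), (s, w, 6, a, y), (s, w, 6, r, q), (s, w, 6, s, w), (t, n, 37, t, n), (y, z, 8, r, c), (y, z, 8, y, z)}
Filtering on C ≠ C2 leaves {(a, y, 6, r, q), (a, y, 6, s, w), (r, c, 8, y, z), (r, q, 6, a, y), (r, q, 6, s, w), (s, w, 6, a, y), (s, w, 6, r, q), (y, z, 8, r, c)}.
Projecting to A2, A: {(c, z), (q, w), (q, y), (w, q), (w, y), (y, q), (y, w), (z, c)}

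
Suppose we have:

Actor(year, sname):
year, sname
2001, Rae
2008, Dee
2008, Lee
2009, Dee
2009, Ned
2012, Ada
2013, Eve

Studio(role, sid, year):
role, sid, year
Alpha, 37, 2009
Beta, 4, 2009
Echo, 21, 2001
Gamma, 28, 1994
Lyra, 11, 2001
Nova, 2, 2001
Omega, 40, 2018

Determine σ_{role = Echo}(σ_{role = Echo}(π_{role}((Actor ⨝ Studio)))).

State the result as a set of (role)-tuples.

{Echo}

Joining Actor and Studio on year yields {(2001, Rae, Echo, 21), (2001, Rae, Lyra, 11), (2001, Rae, Nova, 2), (2009, Dee, Alpha, 37), (2009, Dee, Beta, 4), (2009, Ned, Alpha, 37), (2009, Ned, Beta, 4)}.
π[role]: project onto (role) (2 duplicate(s) eliminated) → {Alpha, Beta, Echo, Lyra, Nova}
Selection role = Echo: {Echo}
Selection role = Echo: {Echo}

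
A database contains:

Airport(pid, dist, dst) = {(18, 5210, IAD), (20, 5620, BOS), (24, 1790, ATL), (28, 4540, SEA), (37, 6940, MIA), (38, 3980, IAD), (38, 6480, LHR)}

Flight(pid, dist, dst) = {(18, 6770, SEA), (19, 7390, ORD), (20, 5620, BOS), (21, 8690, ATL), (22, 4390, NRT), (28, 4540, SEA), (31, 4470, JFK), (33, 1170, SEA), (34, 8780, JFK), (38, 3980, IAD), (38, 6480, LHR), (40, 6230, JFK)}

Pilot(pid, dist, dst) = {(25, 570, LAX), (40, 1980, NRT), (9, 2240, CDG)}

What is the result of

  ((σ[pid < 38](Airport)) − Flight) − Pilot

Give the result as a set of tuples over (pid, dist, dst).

{(18, 5210, IAD), (24, 1790, ATL), (37, 6940, MIA)}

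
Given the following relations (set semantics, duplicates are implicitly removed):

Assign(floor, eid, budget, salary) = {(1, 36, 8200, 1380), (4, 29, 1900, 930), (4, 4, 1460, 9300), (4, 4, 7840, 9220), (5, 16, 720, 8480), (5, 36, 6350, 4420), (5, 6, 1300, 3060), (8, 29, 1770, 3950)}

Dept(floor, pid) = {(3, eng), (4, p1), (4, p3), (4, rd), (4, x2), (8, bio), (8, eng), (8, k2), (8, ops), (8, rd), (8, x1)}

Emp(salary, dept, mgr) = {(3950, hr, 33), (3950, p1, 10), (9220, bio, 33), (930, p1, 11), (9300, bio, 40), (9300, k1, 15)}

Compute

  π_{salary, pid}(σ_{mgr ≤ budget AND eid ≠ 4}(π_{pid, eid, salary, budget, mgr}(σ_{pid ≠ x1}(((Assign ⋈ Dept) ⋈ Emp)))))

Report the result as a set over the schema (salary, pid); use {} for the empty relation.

Assign ⋈ Dept (natural join on floor): {(4, 29, 1900, 930, p1), (4, 29, 1900, 930, p3), (4, 29, 1900, 930, rd), (4, 29, 1900, 930, x2), (4, 4, 1460, 9300, p1), (4, 4, 1460, 9300, p3), (4, 4, 1460, 9300, rd), (4, 4, 1460, 9300, x2), (4, 4, 7840, 9220, p1), (4, 4, 7840, 9220, p3), (4, 4, 7840, 9220, rd), (4, 4, 7840, 9220, x2), (8, 29, 1770, 3950, bio), (8, 29, 1770, 3950, eng), (8, 29, 1770, 3950, k2), (8, 29, 1770, 3950, ops), (8, 29, 1770, 3950, rd), (8, 29, 1770, 3950, x1)}
(Assign ⋈ Dept) ⋈ Emp (natural join on salary): {(4, 29, 1900, 930, p1, p1, 11), (4, 29, 1900, 930, p3, p1, 11), (4, 29, 1900, 930, rd, p1, 11), (4, 29, 1900, 930, x2, p1, 11), (4, 4, 1460, 9300, p1, bio, 40), (4, 4, 1460, 9300, p1, k1, 15), (4, 4, 1460, 9300, p3, bio, 40), (4, 4, 1460, 9300, p3, k1, 15), (4, 4, 1460, 9300, rd, bio, 40), (4, 4, 1460, 9300, rd, k1, 15), (4, 4, 1460, 9300, x2, bio, 40), (4, 4, 1460, 9300, x2, k1, 15), (4, 4, 7840, 9220, p1, bio, 33), (4, 4, 7840, 9220, p3, bio, 33), (4, 4, 7840, 9220, rd, bio, 33), (4, 4, 7840, 9220, x2, bio, 33), (8, 29, 1770, 3950, bio, hr, 33), (8, 29, 1770, 3950, bio, p1, 10), (8, 29, 1770, 3950, eng, hr, 33), (8, 29, 1770, 3950, eng, p1, 10), (8, 29, 1770, 3950, k2, hr, 33), (8, 29, 1770, 3950, k2, p1, 10), (8, 29, 1770, 3950, ops, hr, 33), (8, 29, 1770, 3950, ops, p1, 10), (8, 29, 1770, 3950, rd, hr, 33), (8, 29, 1770, 3950, rd, p1, 10), (8, 29, 1770, 3950, x1, hr, 33), (8, 29, 1770, 3950, x1, p1, 10)}
σ[pid ≠ x1]: keep tuples satisfying pid ≠ x1 → {(4, 29, 1900, 930, p1, p1, 11), (4, 29, 1900, 930, p3, p1, 11), (4, 29, 1900, 930, rd, p1, 11), (4, 29, 1900, 930, x2, p1, 11), (4, 4, 1460, 9300, p1, bio, 40), (4, 4, 1460, 9300, p1, k1, 15), (4, 4, 1460, 9300, p3, bio, 40), (4, 4, 1460, 9300, p3, k1, 15), (4, 4, 1460, 9300, rd, bio, 40), (4, 4, 1460, 9300, rd, k1, 15), (4, 4, 1460, 9300, x2, bio, 40), (4, 4, 1460, 9300, x2, k1, 15), (4, 4, 7840, 9220, p1, bio, 33), (4, 4, 7840, 9220, p3, bio, 33), (4, 4, 7840, 9220, rd, bio, 33), (4, 4, 7840, 9220, x2, bio, 33), (8, 29, 1770, 3950, bio, hr, 33), (8, 29, 1770, 3950, bio, p1, 10), (8, 29, 1770, 3950, eng, hr, 33), (8, 29, 1770, 3950, eng, p1, 10), (8, 29, 1770, 3950, k2, hr, 33), (8, 29, 1770, 3950, k2, p1, 10), (8, 29, 1770, 3950, ops, hr, 33), (8, 29, 1770, 3950, ops, p1, 10), (8, 29, 1770, 3950, rd, hr, 33), (8, 29, 1770, 3950, rd, p1, 10)}
Keep only column(s) pid, eid, salary, budget, mgr: {(bio, 29, 3950, 1770, 10), (bio, 29, 3950, 1770, 33), (eng, 29, 3950, 1770, 10), (eng, 29, 3950, 1770, 33), (k2, 29, 3950, 1770, 10), (k2, 29, 3950, 1770, 33), (ops, 29, 3950, 1770, 10), (ops, 29, 3950, 1770, 33), (p1, 29, 930, 1900, 11), (p1, 4, 9220, 7840, 33), (p1, 4, 9300, 1460, 15), (p1, 4, 9300, 1460, 40), (p3, 29, 930, 1900, 11), (p3, 4, 9220, 7840, 33), (p3, 4, 9300, 1460, 15), (p3, 4, 9300, 1460, 40), (rd, 29, 3950, 1770, 10), (rd, 29, 3950, 1770, 33), (rd, 29, 930, 1900, 11), (rd, 4, 9220, 7840, 33), (rd, 4, 9300, 1460, 15), (rd, 4, 9300, 1460, 40), (x2, 29, 930, 1900, 11), (x2, 4, 9220, 7840, 33), (x2, 4, 9300, 1460, 15), (x2, 4, 9300, 1460, 40)}
σ[mgr ≤ budget AND eid ≠ 4]: keep tuples satisfying mgr ≤ budget AND eid ≠ 4 → {(bio, 29, 3950, 1770, 10), (bio, 29, 3950, 1770, 33), (eng, 29, 3950, 1770, 10), (eng, 29, 3950, 1770, 33), (k2, 29, 3950, 1770, 10), (k2, 29, 3950, 1770, 33), (ops, 29, 3950, 1770, 10), (ops, 29, 3950, 1770, 33), (p1, 29, 930, 1900, 11), (p3, 29, 930, 1900, 11), (rd, 29, 3950, 1770, 10), (rd, 29, 3950, 1770, 33), (rd, 29, 930, 1900, 11), (x2, 29, 930, 1900, 11)}
Keep only column(s) salary, pid (5 duplicate(s) eliminated): {(3950, bio), (3950, eng), (3950, k2), (3950, ops), (3950, rd), (930, p1), (930, p3), (930, rd), (930, x2)}

{(3950, bio), (3950, eng), (3950, k2), (3950, ops), (3950, rd), (930, p1), (930, p3), (930, rd), (930, x2)}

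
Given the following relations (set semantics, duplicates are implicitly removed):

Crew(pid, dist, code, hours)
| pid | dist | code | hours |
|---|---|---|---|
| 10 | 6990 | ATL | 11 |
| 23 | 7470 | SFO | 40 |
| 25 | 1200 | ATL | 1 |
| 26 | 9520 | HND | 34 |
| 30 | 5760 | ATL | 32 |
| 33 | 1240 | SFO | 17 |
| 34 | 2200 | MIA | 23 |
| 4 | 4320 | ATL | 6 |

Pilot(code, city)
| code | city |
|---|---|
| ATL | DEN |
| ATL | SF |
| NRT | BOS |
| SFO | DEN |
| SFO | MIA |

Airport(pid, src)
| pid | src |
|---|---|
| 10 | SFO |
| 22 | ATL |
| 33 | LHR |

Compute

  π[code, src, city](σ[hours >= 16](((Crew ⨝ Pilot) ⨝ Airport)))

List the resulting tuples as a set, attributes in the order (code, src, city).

{(SFO, LHR, DEN), (SFO, LHR, MIA)}

Joining Crew and Pilot on code yields {(10, 6990, ATL, 11, DEN), (10, 6990, ATL, 11, SF), (23, 7470, SFO, 40, DEN), (23, 7470, SFO, 40, MIA), (25, 1200, ATL, 1, DEN), (25, 1200, ATL, 1, SF), (30, 5760, ATL, 32, DEN), (30, 5760, ATL, 32, SF), (33, 1240, SFO, 17, DEN), (33, 1240, SFO, 17, MIA), (4, 4320, ATL, 6, DEN), (4, 4320, ATL, 6, SF)}.
Joining (Crew ⨝ Pilot) and Airport on pid yields {(10, 6990, ATL, 11, DEN, SFO), (10, 6990, ATL, 11, SF, SFO), (33, 1240, SFO, 17, DEN, LHR), (33, 1240, SFO, 17, MIA, LHR)}.
Apply σ_{hours >= 16}; surviving tuples: {(33, 1240, SFO, 17, DEN, LHR), (33, 1240, SFO, 17, MIA, LHR)}
Keep only column(s) code, src, city: {(SFO, LHR, DEN), (SFO, LHR, MIA)}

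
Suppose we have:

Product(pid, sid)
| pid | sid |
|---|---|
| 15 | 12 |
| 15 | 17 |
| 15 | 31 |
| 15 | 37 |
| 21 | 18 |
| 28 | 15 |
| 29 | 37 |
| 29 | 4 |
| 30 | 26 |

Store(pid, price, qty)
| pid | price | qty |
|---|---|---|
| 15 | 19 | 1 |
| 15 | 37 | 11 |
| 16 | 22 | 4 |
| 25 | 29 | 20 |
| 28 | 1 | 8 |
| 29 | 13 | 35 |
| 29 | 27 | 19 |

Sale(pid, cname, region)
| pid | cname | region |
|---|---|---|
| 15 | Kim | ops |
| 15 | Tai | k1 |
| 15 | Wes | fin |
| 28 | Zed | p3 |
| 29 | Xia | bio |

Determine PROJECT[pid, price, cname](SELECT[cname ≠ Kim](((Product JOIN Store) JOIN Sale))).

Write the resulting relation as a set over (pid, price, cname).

Joining Product and Store on pid yields {(15, 12, 19, 1), (15, 12, 37, 11), (15, 17, 19, 1), (15, 17, 37, 11), (15, 31, 19, 1), (15, 31, 37, 11), (15, 37, 19, 1), (15, 37, 37, 11), (28, 15, 1, 8), (29, 37, 13, 35), (29, 37, 27, 19), (29, 4, 13, 35), (29, 4, 27, 19)}.
Joining (Product JOIN Store) and Sale on pid yields {(15, 12, 19, 1, Kim, ops), (15, 12, 19, 1, Tai, k1), (15, 12, 19, 1, Wes, fin), (15, 12, 37, 11, Kim, ops), (15, 12, 37, 11, Tai, k1), (15, 12, 37, 11, Wes, fin), (15, 17, 19, 1, Kim, ops), (15, 17, 19, 1, Tai, k1), (15, 17, 19, 1, Wes, fin), (15, 17, 37, 11, Kim, ops), (15, 17, 37, 11, Tai, k1), (15, 17, 37, 11, Wes, fin), (15, 31, 19, 1, Kim, ops), (15, 31, 19, 1, Tai, k1), (15, 31, 19, 1, Wes, fin), (15, 31, 37, 11, Kim, ops), (15, 31, 37, 11, Tai, k1), (15, 31, 37, 11, Wes, fin), (15, 37, 19, 1, Kim, ops), (15, 37, 19, 1, Tai, k1), (15, 37, 19, 1, Wes, fin), (15, 37, 37, 11, Kim, ops), (15, 37, 37, 11, Tai, k1), (15, 37, 37, 11, Wes, fin), (28, 15, 1, 8, Zed, p3), (29, 37, 13, 35, Xia, bio), (29, 37, 27, 19, Xia, bio), (29, 4, 13, 35, Xia, bio), (29, 4, 27, 19, Xia, bio)}.
Selection cname ≠ Kim: {(15, 12, 19, 1, Tai, k1), (15, 12, 19, 1, Wes, fin), (15, 12, 37, 11, Tai, k1), (15, 12, 37, 11, Wes, fin), (15, 17, 19, 1, Tai, k1), (15, 17, 19, 1, Wes, fin), (15, 17, 37, 11, Tai, k1), (15, 17, 37, 11, Wes, fin), (15, 31, 19, 1, Tai, k1), (15, 31, 19, 1, Wes, fin), (15, 31, 37, 11, Tai, k1), (15, 31, 37, 11, Wes, fin), (15, 37, 19, 1, Tai, k1), (15, 37, 19, 1, Wes, fin), (15, 37, 37, 11, Tai, k1), (15, 37, 37, 11, Wes, fin), (28, 15, 1, 8, Zed, p3), (29, 37, 13, 35, Xia, bio), (29, 37, 27, 19, Xia, bio), (29, 4, 13, 35, Xia, bio), (29, 4, 27, 19, Xia, bio)}
Keep only column(s) pid, price, cname (14 duplicate(s) eliminated): {(15, 19, Tai), (15, 19, Wes), (15, 37, Tai), (15, 37, Wes), (28, 1, Zed), (29, 13, Xia), (29, 27, Xia)}

{(15, 19, Tai), (15, 19, Wes), (15, 37, Tai), (15, 37, Wes), (28, 1, Zed), (29, 13, Xia), (29, 27, Xia)}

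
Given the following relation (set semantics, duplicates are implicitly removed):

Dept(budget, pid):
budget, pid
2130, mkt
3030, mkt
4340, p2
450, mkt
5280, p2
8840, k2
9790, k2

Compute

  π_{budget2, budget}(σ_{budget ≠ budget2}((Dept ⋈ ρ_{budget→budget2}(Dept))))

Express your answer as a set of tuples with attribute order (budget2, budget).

{(2130, 3030), (2130, 450), (3030, 2130), (3030, 450), (4340, 5280), (450, 2130), (450, 3030), (5280, 4340), (8840, 9790), (9790, 8840)}

ρ[budget→budget2]: schema becomes (budget2, pid); tuples unchanged.
Natural join on pid: {(2130, mkt, 2130), (2130, mkt, 3030), (2130, mkt, 450), (3030, mkt, 2130), (3030, mkt, 3030), (3030, mkt, 450), (4340, p2, 4340), (4340, p2, 5280), (450, mkt, 2130), (450, mkt, 3030), (450, mkt, 450), (5280, p2, 4340), (5280, p2, 5280), (8840, k2, 8840), (8840, k2, 9790), (9790, k2, 8840), (9790, k2, 9790)}
σ[budget ≠ budget2]: keep tuples satisfying budget ≠ budget2 → {(2130, mkt, 3030), (2130, mkt, 450), (3030, mkt, 2130), (3030, mkt, 450), (4340, p2, 5280), (450, mkt, 2130), (450, mkt, 3030), (5280, p2, 4340), (8840, k2, 9790), (9790, k2, 8840)}
π[budget2, budget]: project onto (budget2, budget) → {(2130, 3030), (2130, 450), (3030, 2130), (3030, 450), (4340, 5280), (450, 2130), (450, 3030), (5280, 4340), (8840, 9790), (9790, 8840)}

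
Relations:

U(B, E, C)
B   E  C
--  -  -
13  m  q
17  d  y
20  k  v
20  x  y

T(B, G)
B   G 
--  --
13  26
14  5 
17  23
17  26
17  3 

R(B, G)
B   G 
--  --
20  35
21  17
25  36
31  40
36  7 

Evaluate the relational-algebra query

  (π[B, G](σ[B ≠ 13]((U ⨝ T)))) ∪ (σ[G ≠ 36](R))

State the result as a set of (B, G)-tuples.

{(17, 23), (17, 26), (17, 3), (20, 35), (21, 17), (31, 40), (36, 7)}

Natural join on B: {(13, m, q, 26), (17, d, y, 23), (17, d, y, 26), (17, d, y, 3)}
σ[B ≠ 13]: keep tuples satisfying B ≠ 13 → {(17, d, y, 23), (17, d, y, 26), (17, d, y, 3)}
Keep only column(s) B, G: {(17, 23), (17, 26), (17, 3)}
σ[G ≠ 36]: keep tuples satisfying G ≠ 36 → {(20, 35), (21, 17), (31, 40), (36, 7)}
Union: {(17, 23), (17, 26), (17, 3)} with {(20, 35), (21, 17), (31, 40), (36, 7)} → {(17, 23), (17, 26), (17, 3), (20, 35), (21, 17), (31, 40), (36, 7)}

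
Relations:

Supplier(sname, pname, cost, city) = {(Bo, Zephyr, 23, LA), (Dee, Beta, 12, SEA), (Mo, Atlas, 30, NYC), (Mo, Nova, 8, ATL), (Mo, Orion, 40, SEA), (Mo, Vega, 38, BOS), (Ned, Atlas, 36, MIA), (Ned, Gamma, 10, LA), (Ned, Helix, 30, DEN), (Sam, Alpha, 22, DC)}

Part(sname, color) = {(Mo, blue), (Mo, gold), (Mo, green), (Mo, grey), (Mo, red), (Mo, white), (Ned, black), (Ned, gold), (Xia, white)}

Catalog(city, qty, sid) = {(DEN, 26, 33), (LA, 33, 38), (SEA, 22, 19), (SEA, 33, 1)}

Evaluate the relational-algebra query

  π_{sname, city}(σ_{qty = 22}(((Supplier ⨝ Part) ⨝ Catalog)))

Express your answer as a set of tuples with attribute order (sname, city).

{(Mo, SEA)}

Supplier ⋈ Part (natural join on sname): {(Mo, Atlas, 30, NYC, blue), (Mo, Atlas, 30, NYC, gold), (Mo, Atlas, 30, NYC, green), (Mo, Atlas, 30, NYC, grey), (Mo, Atlas, 30, NYC, red), (Mo, Atlas, 30, NYC, white), (Mo, Nova, 8, ATL, blue), (Mo, Nova, 8, ATL, gold), (Mo, Nova, 8, ATL, green), (Mo, Nova, 8, ATL, grey), (Mo, Nova, 8, ATL, red), (Mo, Nova, 8, ATL, white), (Mo, Orion, 40, SEA, blue), (Mo, Orion, 40, SEA, gold), (Mo, Orion, 40, SEA, green), (Mo, Orion, 40, SEA, grey), (Mo, Orion, 40, SEA, red), (Mo, Orion, 40, SEA, white), (Mo, Vega, 38, BOS, blue), (Mo, Vega, 38, BOS, gold), (Mo, Vega, 38, BOS, green), (Mo, Vega, 38, BOS, grey), (Mo, Vega, 38, BOS, red), (Mo, Vega, 38, BOS, white), (Ned, Atlas, 36, MIA, black), (Ned, Atlas, 36, MIA, gold), (Ned, Gamma, 10, LA, black), (Ned, Gamma, 10, LA, gold), (Ned, Helix, 30, DEN, black), (Ned, Helix, 30, DEN, gold)}
(Supplier ⨝ Part) ⋈ Catalog (natural join on city): {(Mo, Orion, 40, SEA, blue, 22, 19), (Mo, Orion, 40, SEA, blue, 33, 1), (Mo, Orion, 40, SEA, gold, 22, 19), (Mo, Orion, 40, SEA, gold, 33, 1), (Mo, Orion, 40, SEA, green, 22, 19), (Mo, Orion, 40, SEA, green, 33, 1), (Mo, Orion, 40, SEA, grey, 22, 19), (Mo, Orion, 40, SEA, grey, 33, 1), (Mo, Orion, 40, SEA, red, 22, 19), (Mo, Orion, 40, SEA, red, 33, 1), (Mo, Orion, 40, SEA, white, 22, 19), (Mo, Orion, 40, SEA, white, 33, 1), (Ned, Gamma, 10, LA, black, 33, 38), (Ned, Gamma, 10, LA, gold, 33, 38), (Ned, Helix, 30, DEN, black, 26, 33), (Ned, Helix, 30, DEN, gold, 26, 33)}
Filtering on qty = 22 leaves {(Mo, Orion, 40, SEA, blue, 22, 19), (Mo, Orion, 40, SEA, gold, 22, 19), (Mo, Orion, 40, SEA, green, 22, 19), (Mo, Orion, 40, SEA, grey, 22, 19), (Mo, Orion, 40, SEA, red, 22, 19), (Mo, Orion, 40, SEA, white, 22, 19)}.
π_{sname, city} gives {(Mo, SEA)} (5 duplicate(s) eliminated).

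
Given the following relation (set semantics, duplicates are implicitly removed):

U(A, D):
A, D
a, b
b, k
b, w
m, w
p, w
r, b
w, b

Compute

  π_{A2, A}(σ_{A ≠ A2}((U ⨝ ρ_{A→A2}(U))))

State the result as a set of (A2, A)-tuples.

ρ[A→A2]: schema becomes (A2, D); tuples unchanged.
Joining U and ρ_{A→A2}(U) on D yields {(a, b, a), (a, b, r), (a, b, w), (b, k, b), (b, w, b), (b, w, m), (b, w, p), (m, w, b), (m, w, m), (m, w, p), (p, w, b), (p, w, m), (p, w, p), (r, b, a), (r, b, r), (r, b, w), (w, b, a), (w, b, r), (w, b, w)}.
σ[A ≠ A2]: keep tuples satisfying A ≠ A2 → {(a, b, r), (a, b, w), (b, w, m), (b, w, p), (m, w, b), (m, w, p), (p, w, b), (p, w, m), (r, b, a), (r, b, w), (w, b, a), (w, b, r)}
π[A2, A]: project onto (A2, A) → {(a, r), (a, w), (b, m), (b, p), (m, b), (m, p), (p, b), (p, m), (r, a), (r, w), (w, a), (w, r)}

{(a, r), (a, w), (b, m), (b, p), (m, b), (m, p), (p, b), (p, m), (r, a), (r, w), (w, a), (w, r)}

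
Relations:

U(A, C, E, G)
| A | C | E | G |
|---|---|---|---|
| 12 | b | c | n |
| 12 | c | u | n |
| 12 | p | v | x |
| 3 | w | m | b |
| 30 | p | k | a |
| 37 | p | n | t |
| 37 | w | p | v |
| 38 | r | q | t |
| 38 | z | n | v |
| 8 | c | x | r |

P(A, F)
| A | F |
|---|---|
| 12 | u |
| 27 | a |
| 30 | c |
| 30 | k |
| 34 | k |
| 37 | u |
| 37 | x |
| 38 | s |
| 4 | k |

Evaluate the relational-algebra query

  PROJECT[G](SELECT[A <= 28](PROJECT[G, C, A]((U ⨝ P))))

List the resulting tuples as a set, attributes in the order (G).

{n, x}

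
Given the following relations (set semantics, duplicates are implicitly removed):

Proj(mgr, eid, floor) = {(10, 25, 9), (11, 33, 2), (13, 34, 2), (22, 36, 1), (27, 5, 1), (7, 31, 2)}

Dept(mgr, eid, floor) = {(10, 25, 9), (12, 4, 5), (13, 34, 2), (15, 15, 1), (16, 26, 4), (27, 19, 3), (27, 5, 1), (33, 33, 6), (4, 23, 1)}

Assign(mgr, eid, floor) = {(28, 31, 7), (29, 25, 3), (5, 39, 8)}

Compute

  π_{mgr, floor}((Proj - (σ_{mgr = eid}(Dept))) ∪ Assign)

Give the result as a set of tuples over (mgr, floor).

{(10, 9), (11, 2), (13, 2), (22, 1), (27, 1), (28, 7), (29, 3), (5, 8), (7, 2)}

Filtering on mgr = eid leaves {(15, 15, 1), (33, 33, 6)}.
Taking the difference: {(10, 25, 9), (11, 33, 2), (13, 34, 2), (22, 36, 1), (27, 5, 1), (7, 31, 2)}
Taking the union: {(10, 25, 9), (11, 33, 2), (13, 34, 2), (22, 36, 1), (27, 5, 1), (28, 31, 7), (29, 25, 3), (5, 39, 8), (7, 31, 2)}
Keep only column(s) mgr, floor: {(10, 9), (11, 2), (13, 2), (22, 1), (27, 1), (28, 7), (29, 3), (5, 8), (7, 2)}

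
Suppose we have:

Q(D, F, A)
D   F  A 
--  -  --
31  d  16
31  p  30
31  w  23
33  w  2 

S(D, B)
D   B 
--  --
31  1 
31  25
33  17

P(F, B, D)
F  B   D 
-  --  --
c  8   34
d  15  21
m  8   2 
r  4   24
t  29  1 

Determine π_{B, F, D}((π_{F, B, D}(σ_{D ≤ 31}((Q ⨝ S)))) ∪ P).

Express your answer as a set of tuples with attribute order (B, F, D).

Q ⋈ S (natural join on D): {(31, d, 16, 1), (31, d, 16, 25), (31, p, 30, 1), (31, p, 30, 25), (31, w, 23, 1), (31, w, 23, 25), (33, w, 2, 17)}
Filtering on D ≤ 31 leaves {(31, d, 16, 1), (31, d, 16, 25), (31, p, 30, 1), (31, p, 30, 25), (31, w, 23, 1), (31, w, 23, 25)}.
Projecting to F, B, D: {(d, 1, 31), (d, 25, 31), (p, 1, 31), (p, 25, 31), (w, 1, 31), (w, 25, 31)}
Union: {(d, 1, 31), (d, 25, 31), (p, 1, 31), (p, 25, 31), (w, 1, 31), (w, 25, 31)} with {(c, 8, 34), (d, 15, 21), (m, 8, 2), (r, 4, 24), (t, 29, 1)} → {(c, 8, 34), (d, 1, 31), (d, 15, 21), (d, 25, 31), (m, 8, 2), (p, 1, 31), (p, 25, 31), (r, 4, 24), (t, 29, 1), (w, 1, 31), (w, 25, 31)}
Projecting to B, F, D: {(1, d, 31), (1, p, 31), (1, w, 31), (15, d, 21), (25, d, 31), (25, p, 31), (25, w, 31), (29, t, 1), (4, r, 24), (8, c, 34), (8, m, 2)}

{(1, d, 31), (1, p, 31), (1, w, 31), (15, d, 21), (25, d, 31), (25, p, 31), (25, w, 31), (29, t, 1), (4, r, 24), (8, c, 34), (8, m, 2)}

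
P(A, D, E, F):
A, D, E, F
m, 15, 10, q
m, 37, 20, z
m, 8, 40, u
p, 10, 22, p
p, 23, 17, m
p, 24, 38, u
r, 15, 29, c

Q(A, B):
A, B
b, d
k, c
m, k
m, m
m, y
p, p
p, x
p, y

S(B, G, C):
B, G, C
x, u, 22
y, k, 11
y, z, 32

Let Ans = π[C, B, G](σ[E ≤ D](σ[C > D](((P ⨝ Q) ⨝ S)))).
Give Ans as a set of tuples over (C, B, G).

Joining P and Q on A yields {(m, 15, 10, q, k), (m, 15, 10, q, m), (m, 15, 10, q, y), (m, 37, 20, z, k), (m, 37, 20, z, m), (m, 37, 20, z, y), (m, 8, 40, u, k), (m, 8, 40, u, m), (m, 8, 40, u, y), (p, 10, 22, p, p), (p, 10, 22, p, x), (p, 10, 22, p, y), (p, 23, 17, m, p), (p, 23, 17, m, x), (p, 23, 17, m, y), (p, 24, 38, u, p), (p, 24, 38, u, x), (p, 24, 38, u, y)}.
Joining (P ⨝ Q) and S on B yields {(m, 15, 10, q, y, k, 11), (m, 15, 10, q, y, z, 32), (m, 37, 20, z, y, k, 11), (m, 37, 20, z, y, z, 32), (m, 8, 40, u, y, k, 11), (m, 8, 40, u, y, z, 32), (p, 10, 22, p, x, u, 22), (p, 10, 22, p, y, k, 11), (p, 10, 22, p, y, z, 32), (p, 23, 17, m, x, u, 22), (p, 23, 17, m, y, k, 11), (p, 23, 17, m, y, z, 32), (p, 24, 38, u, x, u, 22), (p, 24, 38, u, y, k, 11), (p, 24, 38, u, y, z, 32)}.
Selection C > D: {(m, 15, 10, q, y, z, 32), (m, 8, 40, u, y, k, 11), (m, 8, 40, u, y, z, 32), (p, 10, 22, p, x, u, 22), (p, 10, 22, p, y, k, 11), (p, 10, 22, p, y, z, 32), (p, 23, 17, m, y, z, 32), (p, 24, 38, u, y, z, 32)}
Selection E ≤ D: {(m, 15, 10, q, y, z, 32), (p, 23, 17, m, y, z, 32)}
Keep only column(s) C, B, G (1 duplicate(s) eliminated): {(32, y, z)}

{(32, y, z)}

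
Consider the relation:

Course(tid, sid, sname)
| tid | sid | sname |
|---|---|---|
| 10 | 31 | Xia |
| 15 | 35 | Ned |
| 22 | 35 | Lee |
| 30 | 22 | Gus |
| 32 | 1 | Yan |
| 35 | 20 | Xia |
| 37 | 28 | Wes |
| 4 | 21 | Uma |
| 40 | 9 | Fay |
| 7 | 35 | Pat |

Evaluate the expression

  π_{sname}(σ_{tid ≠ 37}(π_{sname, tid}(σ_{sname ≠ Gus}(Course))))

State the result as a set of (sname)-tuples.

{Fay, Lee, Ned, Pat, Uma, Xia, Yan}

Filtering on sname ≠ Gus leaves {(10, 31, Xia), (15, 35, Ned), (22, 35, Lee), (32, 1, Yan), (35, 20, Xia), (37, 28, Wes), (4, 21, Uma), (40, 9, Fay), (7, 35, Pat)}.
Keep only column(s) sname, tid: {(Fay, 40), (Lee, 22), (Ned, 15), (Pat, 7), (Uma, 4), (Wes, 37), (Xia, 10), (Xia, 35), (Yan, 32)}
Filtering on tid ≠ 37 leaves {(Fay, 40), (Lee, 22), (Ned, 15), (Pat, 7), (Uma, 4), (Xia, 10), (Xia, 35), (Yan, 32)}.
Keep only column(s) sname (1 duplicate(s) eliminated): {Fay, Lee, Ned, Pat, Uma, Xia, Yan}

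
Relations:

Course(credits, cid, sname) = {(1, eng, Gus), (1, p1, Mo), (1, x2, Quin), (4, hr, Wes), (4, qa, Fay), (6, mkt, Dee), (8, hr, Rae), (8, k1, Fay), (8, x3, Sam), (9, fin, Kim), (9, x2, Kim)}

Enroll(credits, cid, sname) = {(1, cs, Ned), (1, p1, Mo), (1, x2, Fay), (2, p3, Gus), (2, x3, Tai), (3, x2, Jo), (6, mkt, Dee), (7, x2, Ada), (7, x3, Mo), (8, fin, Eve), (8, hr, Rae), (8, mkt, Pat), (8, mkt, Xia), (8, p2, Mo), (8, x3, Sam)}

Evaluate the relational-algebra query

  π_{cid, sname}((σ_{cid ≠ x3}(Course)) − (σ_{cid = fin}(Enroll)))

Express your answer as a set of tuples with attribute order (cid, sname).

{(eng, Gus), (fin, Kim), (hr, Rae), (hr, Wes), (k1, Fay), (mkt, Dee), (p1, Mo), (qa, Fay), (x2, Kim), (x2, Quin)}

Filtering on cid ≠ x3 leaves {(1, eng, Gus), (1, p1, Mo), (1, x2, Quin), (4, hr, Wes), (4, qa, Fay), (6, mkt, Dee), (8, hr, Rae), (8, k1, Fay), (9, fin, Kim), (9, x2, Kim)}.
Filtering on cid = fin leaves {(8, fin, Eve)}.
Set difference of the two operands is {(1, eng, Gus), (1, p1, Mo), (1, x2, Quin), (4, hr, Wes), (4, qa, Fay), (6, mkt, Dee), (8, hr, Rae), (8, k1, Fay), (9, fin, Kim), (9, x2, Kim)}.
π_{cid, sname} gives {(eng, Gus), (fin, Kim), (hr, Rae), (hr, Wes), (k1, Fay), (mkt, Dee), (p1, Mo), (qa, Fay), (x2, Kim), (x2, Quin)}.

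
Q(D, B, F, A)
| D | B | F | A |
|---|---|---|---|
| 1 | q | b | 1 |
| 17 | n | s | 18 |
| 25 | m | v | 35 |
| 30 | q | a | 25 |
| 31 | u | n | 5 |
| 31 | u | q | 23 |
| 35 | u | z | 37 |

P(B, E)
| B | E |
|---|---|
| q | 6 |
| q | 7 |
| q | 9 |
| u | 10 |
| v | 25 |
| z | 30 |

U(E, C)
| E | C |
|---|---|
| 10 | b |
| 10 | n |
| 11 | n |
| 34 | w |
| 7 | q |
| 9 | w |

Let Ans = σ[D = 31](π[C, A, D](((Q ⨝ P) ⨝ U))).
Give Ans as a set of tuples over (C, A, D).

Joining Q and P on B yields {(1, q, b, 1, 6), (1, q, b, 1, 7), (1, q, b, 1, 9), (30, q, a, 25, 6), (30, q, a, 25, 7), (30, q, a, 25, 9), (31, u, n, 5, 10), (31, u, q, 23, 10), (35, u, z, 37, 10)}.
Joining (Q ⨝ P) and U on E yields {(1, q, b, 1, 7, q), (1, q, b, 1, 9, w), (30, q, a, 25, 7, q), (30, q, a, 25, 9, w), (31, u, n, 5, 10, b), (31, u, n, 5, 10, n), (31, u, q, 23, 10, b), (31, u, q, 23, 10, n), (35, u, z, 37, 10, b), (35, u, z, 37, 10, n)}.
Keep only column(s) C, A, D: {(b, 23, 31), (b, 37, 35), (b, 5, 31), (n, 23, 31), (n, 37, 35), (n, 5, 31), (q, 1, 1), (q, 25, 30), (w, 1, 1), (w, 25, 30)}
Apply σ_{D = 31}; surviving tuples: {(b, 23, 31), (b, 5, 31), (n, 23, 31), (n, 5, 31)}

{(b, 23, 31), (b, 5, 31), (n, 23, 31), (n, 5, 31)}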